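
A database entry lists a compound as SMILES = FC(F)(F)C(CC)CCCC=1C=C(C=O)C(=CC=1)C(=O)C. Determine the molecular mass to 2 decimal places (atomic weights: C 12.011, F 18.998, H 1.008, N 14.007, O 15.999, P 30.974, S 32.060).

300.32 g/mol

First, the molecular formula is C16H19F3O2 (counting implicit H from valence).
  C: 16 × 12.011 = 192.176
  F: 3 × 18.998 = 56.994
  H: 19 × 1.008 = 19.152
  O: 2 × 15.999 = 31.998
Sum: 16×12.011 + 3×18.998 + 19×1.008 + 2×15.999 = 300.320 → 300.32 g/mol.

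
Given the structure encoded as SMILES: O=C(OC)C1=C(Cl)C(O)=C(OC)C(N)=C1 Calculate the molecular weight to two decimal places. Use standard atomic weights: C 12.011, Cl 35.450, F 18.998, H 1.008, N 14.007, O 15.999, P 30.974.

231.63 g/mol

First, the molecular formula is C9H10ClNO4 (counting implicit H from valence).
  C: 9 × 12.011 = 108.099
  Cl: 1 × 35.450 = 35.450
  H: 10 × 1.008 = 10.080
  N: 1 × 14.007 = 14.007
  O: 4 × 15.999 = 63.996
Sum: 9×12.011 + 1×35.450 + 10×1.008 + 1×14.007 + 4×15.999 = 231.632 → 231.63 g/mol.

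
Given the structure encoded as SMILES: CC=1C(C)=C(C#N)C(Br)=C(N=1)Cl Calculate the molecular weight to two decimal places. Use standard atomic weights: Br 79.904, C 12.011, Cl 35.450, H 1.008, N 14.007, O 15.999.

245.50 g/mol

First, the molecular formula is C8H6BrClN2 (counting implicit H from valence).
  Br: 1 × 79.904 = 79.904
  C: 8 × 12.011 = 96.088
  Cl: 1 × 35.450 = 35.450
  H: 6 × 1.008 = 6.048
  N: 2 × 14.007 = 28.014
Sum: 1×79.904 + 8×12.011 + 1×35.450 + 6×1.008 + 2×14.007 = 245.504 → 245.50 g/mol.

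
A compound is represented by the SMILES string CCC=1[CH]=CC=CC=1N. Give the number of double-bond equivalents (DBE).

4

Molecular formula: C8H11N.
DoU = (2C + 2 + N − H − X) / 2, where X is the halogen count and O/S are ignored.
    = (2·8 + 2 + 1 − 11 − 0) / 2 = 8 / 2 = 4.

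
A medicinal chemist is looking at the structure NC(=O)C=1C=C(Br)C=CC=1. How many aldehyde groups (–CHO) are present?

0

Scan the SMILES for the aldehyde motif — none present.
Groups that are present: 1 amide.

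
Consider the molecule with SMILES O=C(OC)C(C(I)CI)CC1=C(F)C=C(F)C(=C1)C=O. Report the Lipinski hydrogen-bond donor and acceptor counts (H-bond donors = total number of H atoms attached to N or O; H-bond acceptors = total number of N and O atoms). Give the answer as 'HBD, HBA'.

0, 3

Donors: find every N or O and count the H atoms it carries.
  atom 1 (O): bond orders sum to 2 → 0 H
  atom 3 (O): bond orders sum to 2 → 0 H
  atom 20 (O): bond orders sum to 2 → 0 H
Lipinski HBD = 0.
Acceptors: N atoms = 0, O atoms = 3 → HBA = 3.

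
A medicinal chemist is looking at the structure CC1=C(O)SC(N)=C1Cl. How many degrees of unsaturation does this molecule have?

Molecular formula: C5H6ClNOS.
DoU = (2C + 2 + N − H − X) / 2, where X is the halogen count and O/S are ignored.
    = (2·5 + 2 + 1 − 6 − 1) / 2 = 6 / 2 = 3.

3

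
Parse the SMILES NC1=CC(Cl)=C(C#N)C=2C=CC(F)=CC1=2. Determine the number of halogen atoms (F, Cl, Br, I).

Halogen atoms appear at heavy-atom positions 5, 13 (1×Cl, 1×F).
Other groups present: 1 nitrile, 1 primary amine.
Halogen count: 2.

2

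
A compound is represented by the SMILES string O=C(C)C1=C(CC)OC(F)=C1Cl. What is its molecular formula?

C8H8ClFO2

Walk through each heavy atom and fill implicit hydrogens from standard valence (C 4, N 3, O 2, S 2, halogen 1):
  atom 1: O, bond orders sum to 2 (valence 2) → 0 H
  atom 2: C, bond orders sum to 4 (valence 4) → 0 H
  atom 3: C, bond orders sum to 1 (valence 4) → 3 H
  atom 4: C, bond orders sum to 4 (valence 4) → 0 H
  atom 5: C, bond orders sum to 4 (valence 4) → 0 H
  atom 6: C, bond orders sum to 2 (valence 4) → 2 H
  atom 7: C, bond orders sum to 1 (valence 4) → 3 H
  atom 8: O, bond orders sum to 2 (valence 2) → 0 H
  atom 9: C, bond orders sum to 4 (valence 4) → 0 H
  atom 10: F (halogen, monovalent) → 0 H
  atom 11: C, bond orders sum to 4 (valence 4) → 0 H
  atom 12: Cl (halogen, monovalent) → 0 H
Totals → C:8, H:8, Cl:1, F:1, O:2.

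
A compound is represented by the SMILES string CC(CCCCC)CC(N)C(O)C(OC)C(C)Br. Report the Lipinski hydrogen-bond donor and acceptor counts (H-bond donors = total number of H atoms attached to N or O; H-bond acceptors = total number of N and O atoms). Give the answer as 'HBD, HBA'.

Donors: find every N or O and count the H atoms it carries.
  atom 10 (N): bond orders sum to 1 → 2 H
  atom 12 (O): bond orders sum to 1 → 1 H
  atom 14 (O): bond orders sum to 2 → 0 H
Lipinski HBD = 3.
Acceptors: N atoms = 1, O atoms = 2 → HBA = 3.

3, 3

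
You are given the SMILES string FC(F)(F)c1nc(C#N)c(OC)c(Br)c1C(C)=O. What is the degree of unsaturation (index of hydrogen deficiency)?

7

Molecular formula: C10H6BrF3N2O2.
DoU = (2C + 2 + N − H − X) / 2, where X is the halogen count and O/S are ignored.
    = (2·10 + 2 + 2 − 6 − 4) / 2 = 14 / 2 = 7.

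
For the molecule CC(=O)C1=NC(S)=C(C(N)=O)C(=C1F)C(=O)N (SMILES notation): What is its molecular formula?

Walk through each heavy atom and fill implicit hydrogens from standard valence (C 4, N 3, O 2, S 2, halogen 1):
  atom 1: C, bond orders sum to 1 (valence 4) → 3 H
  atom 2: C, bond orders sum to 4 (valence 4) → 0 H
  atom 3: O, bond orders sum to 2 (valence 2) → 0 H
  atom 4: C, bond orders sum to 4 (valence 4) → 0 H
  atom 5: N, bond orders sum to 3 (valence 3) → 0 H
  atom 6: C, bond orders sum to 4 (valence 4) → 0 H
  atom 7: S, bond orders sum to 1 (valence 2) → 1 H
  atom 8: C, bond orders sum to 4 (valence 4) → 0 H
  atom 9: C, bond orders sum to 4 (valence 4) → 0 H
  atom 10: N, bond orders sum to 1 (valence 3) → 2 H
  atom 11: O, bond orders sum to 2 (valence 2) → 0 H
  atom 12: C, bond orders sum to 4 (valence 4) → 0 H
  atom 13: C, bond orders sum to 4 (valence 4) → 0 H
  atom 14: F (halogen, monovalent) → 0 H
  atom 15: C, bond orders sum to 4 (valence 4) → 0 H
  atom 16: O, bond orders sum to 2 (valence 2) → 0 H
  atom 17: N, bond orders sum to 1 (valence 3) → 2 H
Totals → C:9, H:8, F:1, N:3, O:3, S:1.

C9H8FN3O3S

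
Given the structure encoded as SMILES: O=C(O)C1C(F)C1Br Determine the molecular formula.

Walk through each heavy atom and fill implicit hydrogens from standard valence (C 4, N 3, O 2, S 2, halogen 1):
  atom 1: O, bond orders sum to 2 (valence 2) → 0 H
  atom 2: C, bond orders sum to 4 (valence 4) → 0 H
  atom 3: O, bond orders sum to 1 (valence 2) → 1 H
  atom 4: C, bond orders sum to 3 (valence 4) → 1 H
  atom 5: C, bond orders sum to 3 (valence 4) → 1 H
  atom 6: F (halogen, monovalent) → 0 H
  atom 7: C, bond orders sum to 3 (valence 4) → 1 H
  atom 8: Br (halogen, monovalent) → 0 H
Totals → C:4, H:4, Br:1, F:1, O:2.
In Hill order: C4H4BrFO2.

C4H4BrFO2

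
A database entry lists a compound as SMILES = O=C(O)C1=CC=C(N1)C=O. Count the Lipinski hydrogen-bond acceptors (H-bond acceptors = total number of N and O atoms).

4

N atoms: 1; O atoms: 3.
Lipinski HBA = 1 + 3 = 4.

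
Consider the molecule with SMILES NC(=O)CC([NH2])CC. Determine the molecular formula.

C5H12N2O

Walk through each heavy atom and fill implicit hydrogens from standard valence (C 4, N 3, O 2, S 2, halogen 1):
  atom 1: N, bond orders sum to 1 (valence 3) → 2 H
  atom 2: C, bond orders sum to 4 (valence 4) → 0 H
  atom 3: O, bond orders sum to 2 (valence 2) → 0 H
  atom 4: C, bond orders sum to 2 (valence 4) → 2 H
  atom 5: C, bond orders sum to 3 (valence 4) → 1 H
  atom 6: N with explicit H count 2
  atom 7: C, bond orders sum to 2 (valence 4) → 2 H
  atom 8: C, bond orders sum to 1 (valence 4) → 3 H
Totals → C:5, H:12, N:2, O:1.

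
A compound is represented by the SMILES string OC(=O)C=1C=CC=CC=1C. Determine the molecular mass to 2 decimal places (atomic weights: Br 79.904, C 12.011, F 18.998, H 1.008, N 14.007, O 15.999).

First, the molecular formula is C8H8O2 (counting implicit H from valence).
  C: 8 × 12.011 = 96.088
  H: 8 × 1.008 = 8.064
  O: 2 × 15.999 = 31.998
Sum: 8×12.011 + 8×1.008 + 2×15.999 = 136.150 → 136.15 g/mol.

136.15 g/mol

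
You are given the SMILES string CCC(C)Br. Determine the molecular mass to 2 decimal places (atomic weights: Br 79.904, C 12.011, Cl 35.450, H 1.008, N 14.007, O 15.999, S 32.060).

137.02 g/mol

First, the molecular formula is C4H9Br (counting implicit H from valence).
  Br: 1 × 79.904 = 79.904
  C: 4 × 12.011 = 48.044
  H: 9 × 1.008 = 9.072
Sum: 1×79.904 + 4×12.011 + 9×1.008 = 137.020 → 137.02 g/mol.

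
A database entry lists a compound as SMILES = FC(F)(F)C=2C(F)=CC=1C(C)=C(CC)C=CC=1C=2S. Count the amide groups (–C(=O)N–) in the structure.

Scan the SMILES for the amide motif — none present.
Groups that are present: 1 thiol.

0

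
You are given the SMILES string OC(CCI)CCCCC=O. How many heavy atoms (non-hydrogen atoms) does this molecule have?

Every atom symbol written in the SMILES (organic subset) is one heavy atom; implicit H are not written.
Heavy atoms by element → C:8, I:1, O:2.
Total: 11.

11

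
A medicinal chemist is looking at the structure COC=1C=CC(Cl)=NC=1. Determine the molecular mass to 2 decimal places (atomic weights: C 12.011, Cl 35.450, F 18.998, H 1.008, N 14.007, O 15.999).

First, the molecular formula is C6H6ClNO (counting implicit H from valence).
  C: 6 × 12.011 = 72.066
  Cl: 1 × 35.450 = 35.450
  H: 6 × 1.008 = 6.048
  N: 1 × 14.007 = 14.007
  O: 1 × 15.999 = 15.999
Sum: 6×12.011 + 1×35.450 + 6×1.008 + 1×14.007 + 1×15.999 = 143.570 → 143.57 g/mol.

143.57 g/mol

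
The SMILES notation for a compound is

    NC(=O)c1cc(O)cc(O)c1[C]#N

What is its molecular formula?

C8H6N2O3

Walk through each heavy atom and fill implicit hydrogens from standard valence (C 4, N 3, O 2, S 2, halogen 1); for lowercase aromatic atoms, an aromatic c carries 1 H when it has two neighbours and 0 H with three, and aromatic n carries 0 H:
  atom 1: N, bond orders sum to 1 (valence 3) → 2 H
  atom 2: C, bond orders sum to 4 (valence 4) → 0 H
  atom 3: O, bond orders sum to 2 (valence 2) → 0 H
  atom 4: aromatic c, 3 neighbours → 0 H
  atom 5: aromatic c, 2 neighbours → 1 H
  atom 6: aromatic c, 3 neighbours → 0 H
  atom 7: O, bond orders sum to 1 (valence 2) → 1 H
  atom 8: aromatic c, 2 neighbours → 1 H
  atom 9: aromatic c, 3 neighbours → 0 H
  atom 10: O, bond orders sum to 1 (valence 2) → 1 H
  atom 11: aromatic c, 3 neighbours → 0 H
  atom 12: C with explicit H count 0
  atom 13: N, bond orders sum to 3 (valence 3) → 0 H
Totals → C:8, H:6, N:2, O:3.
In Hill order: C8H6N2O3.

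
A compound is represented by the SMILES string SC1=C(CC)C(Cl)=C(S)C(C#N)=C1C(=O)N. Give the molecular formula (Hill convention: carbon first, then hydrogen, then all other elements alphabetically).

Walk through each heavy atom and fill implicit hydrogens from standard valence (C 4, N 3, O 2, S 2, halogen 1):
  atom 1: S, bond orders sum to 1 (valence 2) → 1 H
  atom 2: C, bond orders sum to 4 (valence 4) → 0 H
  atom 3: C, bond orders sum to 4 (valence 4) → 0 H
  atom 4: C, bond orders sum to 2 (valence 4) → 2 H
  atom 5: C, bond orders sum to 1 (valence 4) → 3 H
  atom 6: C, bond orders sum to 4 (valence 4) → 0 H
  atom 7: Cl (halogen, monovalent) → 0 H
  atom 8: C, bond orders sum to 4 (valence 4) → 0 H
  atom 9: S, bond orders sum to 1 (valence 2) → 1 H
  atom 10: C, bond orders sum to 4 (valence 4) → 0 H
  atom 11: C, bond orders sum to 4 (valence 4) → 0 H
  atom 12: N, bond orders sum to 3 (valence 3) → 0 H
  atom 13: C, bond orders sum to 4 (valence 4) → 0 H
  atom 14: C, bond orders sum to 4 (valence 4) → 0 H
  atom 15: O, bond orders sum to 2 (valence 2) → 0 H
  atom 16: N, bond orders sum to 1 (valence 3) → 2 H
Totals → C:10, H:9, Cl:1, N:2, O:1, S:2.
In Hill order: C10H9ClN2OS2.

C10H9ClN2OS2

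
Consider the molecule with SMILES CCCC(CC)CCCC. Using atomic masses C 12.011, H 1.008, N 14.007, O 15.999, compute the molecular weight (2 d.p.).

First, the molecular formula is C10H22 (counting implicit H from valence).
  C: 10 × 12.011 = 120.110
  H: 22 × 1.008 = 22.176
Sum: 10×12.011 + 22×1.008 = 142.286 → 142.29 g/mol.

142.29 g/mol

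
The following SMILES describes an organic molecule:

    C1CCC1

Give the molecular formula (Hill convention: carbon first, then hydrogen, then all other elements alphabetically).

Walk through each heavy atom and fill implicit hydrogens from standard valence (C 4, N 3, O 2, S 2, halogen 1):
  atom 1: C, bond orders sum to 2 (valence 4) → 2 H
  atom 2: C, bond orders sum to 2 (valence 4) → 2 H
  atom 3: C, bond orders sum to 2 (valence 4) → 2 H
  atom 4: C, bond orders sum to 2 (valence 4) → 2 H
Totals → C:4, H:8.

C4H8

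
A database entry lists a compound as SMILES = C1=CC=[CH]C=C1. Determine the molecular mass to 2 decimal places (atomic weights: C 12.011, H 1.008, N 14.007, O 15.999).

First, the molecular formula is C6H6 (counting implicit H from valence).
  C: 6 × 12.011 = 72.066
  H: 6 × 1.008 = 6.048
Sum: 6×12.011 + 6×1.008 = 78.114 → 78.11 g/mol.

78.11 g/mol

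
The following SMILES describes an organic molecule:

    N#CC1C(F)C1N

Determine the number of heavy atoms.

7

Every atom symbol written in the SMILES (organic subset) is one heavy atom; implicit H are not written.
Heavy atoms by element → C:4, F:1, N:2.
Total: 7.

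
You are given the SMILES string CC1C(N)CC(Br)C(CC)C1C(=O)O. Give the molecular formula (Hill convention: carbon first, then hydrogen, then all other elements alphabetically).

C10H18BrNO2

Walk through each heavy atom and fill implicit hydrogens from standard valence (C 4, N 3, O 2, S 2, halogen 1):
  atom 1: C, bond orders sum to 1 (valence 4) → 3 H
  atom 2: C, bond orders sum to 3 (valence 4) → 1 H
  atom 3: C, bond orders sum to 3 (valence 4) → 1 H
  atom 4: N, bond orders sum to 1 (valence 3) → 2 H
  atom 5: C, bond orders sum to 2 (valence 4) → 2 H
  atom 6: C, bond orders sum to 3 (valence 4) → 1 H
  atom 7: Br (halogen, monovalent) → 0 H
  atom 8: C, bond orders sum to 3 (valence 4) → 1 H
  atom 9: C, bond orders sum to 2 (valence 4) → 2 H
  atom 10: C, bond orders sum to 1 (valence 4) → 3 H
  atom 11: C, bond orders sum to 3 (valence 4) → 1 H
  atom 12: C, bond orders sum to 4 (valence 4) → 0 H
  atom 13: O, bond orders sum to 2 (valence 2) → 0 H
  atom 14: O, bond orders sum to 1 (valence 2) → 1 H
Totals → C:10, H:18, Br:1, N:1, O:2.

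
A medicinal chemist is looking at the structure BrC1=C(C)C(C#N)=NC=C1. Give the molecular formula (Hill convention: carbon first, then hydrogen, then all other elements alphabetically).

C7H5BrN2

Walk through each heavy atom and fill implicit hydrogens from standard valence (C 4, N 3, O 2, S 2, halogen 1):
  atom 1: Br (halogen, monovalent) → 0 H
  atom 2: C, bond orders sum to 4 (valence 4) → 0 H
  atom 3: C, bond orders sum to 4 (valence 4) → 0 H
  atom 4: C, bond orders sum to 1 (valence 4) → 3 H
  atom 5: C, bond orders sum to 4 (valence 4) → 0 H
  atom 6: C, bond orders sum to 4 (valence 4) → 0 H
  atom 7: N, bond orders sum to 3 (valence 3) → 0 H
  atom 8: N, bond orders sum to 3 (valence 3) → 0 H
  atom 9: C, bond orders sum to 3 (valence 4) → 1 H
  atom 10: C, bond orders sum to 3 (valence 4) → 1 H
Totals → C:7, H:5, Br:1, N:2.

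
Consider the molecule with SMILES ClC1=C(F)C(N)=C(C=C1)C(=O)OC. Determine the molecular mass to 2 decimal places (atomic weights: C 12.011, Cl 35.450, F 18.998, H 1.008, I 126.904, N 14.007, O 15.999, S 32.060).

First, the molecular formula is C8H7ClFNO2 (counting implicit H from valence).
  C: 8 × 12.011 = 96.088
  Cl: 1 × 35.450 = 35.450
  F: 1 × 18.998 = 18.998
  H: 7 × 1.008 = 7.056
  N: 1 × 14.007 = 14.007
  O: 2 × 15.999 = 31.998
Sum: 8×12.011 + 1×35.450 + 1×18.998 + 7×1.008 + 1×14.007 + 2×15.999 = 203.597 → 203.60 g/mol.

203.60 g/mol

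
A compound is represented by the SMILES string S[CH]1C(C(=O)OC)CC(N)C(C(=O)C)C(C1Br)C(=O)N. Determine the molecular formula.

Walk through each heavy atom and fill implicit hydrogens from standard valence (C 4, N 3, O 2, S 2, halogen 1):
  atom 1: S, bond orders sum to 1 (valence 2) → 1 H
  atom 2: C with explicit H count 1
  atom 3: C, bond orders sum to 3 (valence 4) → 1 H
  atom 4: C, bond orders sum to 4 (valence 4) → 0 H
  atom 5: O, bond orders sum to 2 (valence 2) → 0 H
  atom 6: O, bond orders sum to 2 (valence 2) → 0 H
  atom 7: C, bond orders sum to 1 (valence 4) → 3 H
  atom 8: C, bond orders sum to 2 (valence 4) → 2 H
  atom 9: C, bond orders sum to 3 (valence 4) → 1 H
  atom 10: N, bond orders sum to 1 (valence 3) → 2 H
  atom 11: C, bond orders sum to 3 (valence 4) → 1 H
  atom 12: C, bond orders sum to 4 (valence 4) → 0 H
  atom 13: O, bond orders sum to 2 (valence 2) → 0 H
  atom 14: C, bond orders sum to 1 (valence 4) → 3 H
  atom 15: C, bond orders sum to 3 (valence 4) → 1 H
  atom 16: C, bond orders sum to 3 (valence 4) → 1 H
  atom 17: Br (halogen, monovalent) → 0 H
  atom 18: C, bond orders sum to 4 (valence 4) → 0 H
  atom 19: O, bond orders sum to 2 (valence 2) → 0 H
  atom 20: N, bond orders sum to 1 (valence 3) → 2 H
Totals → C:12, H:19, Br:1, N:2, O:4, S:1.
In Hill order: C12H19BrN2O4S.

C12H19BrN2O4S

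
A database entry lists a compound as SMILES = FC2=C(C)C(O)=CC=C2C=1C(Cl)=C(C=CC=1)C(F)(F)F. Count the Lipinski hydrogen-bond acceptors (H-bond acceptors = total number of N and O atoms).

1

N atoms: 0; O atoms: 1.
Lipinski HBA = 0 + 1 = 1.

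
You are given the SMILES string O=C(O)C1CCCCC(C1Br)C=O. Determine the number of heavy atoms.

Every atom symbol written in the SMILES (organic subset) is one heavy atom; implicit H are not written.
Heavy atoms by element → Br:1, C:9, O:3.
Total: 13.

13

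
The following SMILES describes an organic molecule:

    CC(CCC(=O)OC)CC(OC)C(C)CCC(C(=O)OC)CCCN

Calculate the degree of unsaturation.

Degree of unsaturation = (number of rings) + (number of π bonds).
Ring closures in the SMILES: 0.
π bonds: 2 double bonds (each 1 DoU) → 2 DoU from unsaturation.
Total DoU = 0 + 2 = 2.

2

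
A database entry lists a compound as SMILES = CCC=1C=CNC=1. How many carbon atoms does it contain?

Count every carbon token in the SMILES (each C, including those in ring-closure positions and inside branches).
Carbon count: 6.

6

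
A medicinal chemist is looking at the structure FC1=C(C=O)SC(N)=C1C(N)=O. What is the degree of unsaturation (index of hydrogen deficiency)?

Molecular formula: C6H5FN2O2S.
DoU = (2C + 2 + N − H − X) / 2, where X is the halogen count and O/S are ignored.
    = (2·6 + 2 + 2 − 5 − 1) / 2 = 10 / 2 = 5.

5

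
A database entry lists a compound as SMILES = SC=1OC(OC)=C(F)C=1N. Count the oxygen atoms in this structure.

Scan the SMILES for O atoms (remember two-letter symbols like Cl and Br are single atoms).
Oxygen count: 2.

2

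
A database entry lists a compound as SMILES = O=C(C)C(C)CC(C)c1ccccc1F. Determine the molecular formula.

C13H17FO

Walk through each heavy atom and fill implicit hydrogens from standard valence (C 4, N 3, O 2, S 2, halogen 1); for lowercase aromatic atoms, an aromatic c carries 1 H when it has two neighbours and 0 H with three, and aromatic n carries 0 H:
  atom 1: O, bond orders sum to 2 (valence 2) → 0 H
  atom 2: C, bond orders sum to 4 (valence 4) → 0 H
  atom 3: C, bond orders sum to 1 (valence 4) → 3 H
  atom 4: C, bond orders sum to 3 (valence 4) → 1 H
  atom 5: C, bond orders sum to 1 (valence 4) → 3 H
  atom 6: C, bond orders sum to 2 (valence 4) → 2 H
  atom 7: C, bond orders sum to 3 (valence 4) → 1 H
  atom 8: C, bond orders sum to 1 (valence 4) → 3 H
  atom 9: aromatic c, 3 neighbours → 0 H
  atom 10: aromatic c, 2 neighbours → 1 H
  atom 11: aromatic c, 2 neighbours → 1 H
  atom 12: aromatic c, 2 neighbours → 1 H
  atom 13: aromatic c, 2 neighbours → 1 H
  atom 14: aromatic c, 3 neighbours → 0 H
  atom 15: F (halogen, monovalent) → 0 H
Totals → C:13, H:17, F:1, O:1.
In Hill order: C13H17FO.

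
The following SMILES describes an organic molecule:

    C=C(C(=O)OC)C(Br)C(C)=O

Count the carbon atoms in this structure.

Count every carbon token in the SMILES (each C, including those in ring-closure positions and inside branches).
Carbon count: 7.

7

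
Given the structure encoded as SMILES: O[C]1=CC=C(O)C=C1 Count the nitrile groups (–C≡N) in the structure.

0

Scan the SMILES for the nitrile motif — none present.
Groups that are present: 2 hydroxyl.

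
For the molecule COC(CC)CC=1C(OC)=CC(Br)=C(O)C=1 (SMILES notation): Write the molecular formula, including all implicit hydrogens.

Walk through each heavy atom and fill implicit hydrogens from standard valence (C 4, N 3, O 2, S 2, halogen 1):
  atom 1: C, bond orders sum to 1 (valence 4) → 3 H
  atom 2: O, bond orders sum to 2 (valence 2) → 0 H
  atom 3: C, bond orders sum to 3 (valence 4) → 1 H
  atom 4: C, bond orders sum to 2 (valence 4) → 2 H
  atom 5: C, bond orders sum to 1 (valence 4) → 3 H
  atom 6: C, bond orders sum to 2 (valence 4) → 2 H
  atom 7: C, bond orders sum to 4 (valence 4) → 0 H
  atom 8: C, bond orders sum to 4 (valence 4) → 0 H
  atom 9: O, bond orders sum to 2 (valence 2) → 0 H
  atom 10: C, bond orders sum to 1 (valence 4) → 3 H
  atom 11: C, bond orders sum to 3 (valence 4) → 1 H
  atom 12: C, bond orders sum to 4 (valence 4) → 0 H
  atom 13: Br (halogen, monovalent) → 0 H
  atom 14: C, bond orders sum to 4 (valence 4) → 0 H
  atom 15: O, bond orders sum to 1 (valence 2) → 1 H
  atom 16: C, bond orders sum to 3 (valence 4) → 1 H
Totals → C:12, H:17, Br:1, O:3.
In Hill order: C12H17BrO3.

C12H17BrO3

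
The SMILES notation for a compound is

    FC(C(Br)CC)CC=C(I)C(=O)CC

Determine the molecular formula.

C10H15BrFIO

Walk through each heavy atom and fill implicit hydrogens from standard valence (C 4, N 3, O 2, S 2, halogen 1):
  atom 1: F (halogen, monovalent) → 0 H
  atom 2: C, bond orders sum to 3 (valence 4) → 1 H
  atom 3: C, bond orders sum to 3 (valence 4) → 1 H
  atom 4: Br (halogen, monovalent) → 0 H
  atom 5: C, bond orders sum to 2 (valence 4) → 2 H
  atom 6: C, bond orders sum to 1 (valence 4) → 3 H
  atom 7: C, bond orders sum to 2 (valence 4) → 2 H
  atom 8: C, bond orders sum to 3 (valence 4) → 1 H
  atom 9: C, bond orders sum to 4 (valence 4) → 0 H
  atom 10: I (halogen, monovalent) → 0 H
  atom 11: C, bond orders sum to 4 (valence 4) → 0 H
  atom 12: O, bond orders sum to 2 (valence 2) → 0 H
  atom 13: C, bond orders sum to 2 (valence 4) → 2 H
  atom 14: C, bond orders sum to 1 (valence 4) → 3 H
Totals → C:10, H:15, Br:1, F:1, I:1, O:1.
In Hill order: C10H15BrFIO.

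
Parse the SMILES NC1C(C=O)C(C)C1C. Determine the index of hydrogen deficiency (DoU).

2

Degree of unsaturation = (number of rings) + (number of π bonds).
Ring closures in the SMILES: 1.
π bonds: 1 double bond (each 1 DoU) → 1 DoU from unsaturation.
Total DoU = 1 + 1 = 2.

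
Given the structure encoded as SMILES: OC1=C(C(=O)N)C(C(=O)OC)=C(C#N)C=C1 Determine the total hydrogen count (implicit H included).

Walk through each heavy atom and fill implicit hydrogens from standard valence (C 4, N 3, O 2, S 2, halogen 1):
  atom 1: O, bond orders sum to 1 (valence 2) → 1 H
  atom 2: C, bond orders sum to 4 (valence 4) → 0 H
  atom 3: C, bond orders sum to 4 (valence 4) → 0 H
  atom 4: C, bond orders sum to 4 (valence 4) → 0 H
  atom 5: O, bond orders sum to 2 (valence 2) → 0 H
  atom 6: N, bond orders sum to 1 (valence 3) → 2 H
  atom 7: C, bond orders sum to 4 (valence 4) → 0 H
  atom 8: C, bond orders sum to 4 (valence 4) → 0 H
  atom 9: O, bond orders sum to 2 (valence 2) → 0 H
  atom 10: O, bond orders sum to 2 (valence 2) → 0 H
  atom 11: C, bond orders sum to 1 (valence 4) → 3 H
  atom 12: C, bond orders sum to 4 (valence 4) → 0 H
  atom 13: C, bond orders sum to 4 (valence 4) → 0 H
  atom 14: N, bond orders sum to 3 (valence 3) → 0 H
  atom 15: C, bond orders sum to 3 (valence 4) → 1 H
  atom 16: C, bond orders sum to 3 (valence 4) → 1 H
Total hydrogens: 8.

8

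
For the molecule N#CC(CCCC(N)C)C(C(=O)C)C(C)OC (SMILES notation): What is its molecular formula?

C13H24N2O2

Walk through each heavy atom and fill implicit hydrogens from standard valence (C 4, N 3, O 2, S 2, halogen 1):
  atom 1: N, bond orders sum to 3 (valence 3) → 0 H
  atom 2: C, bond orders sum to 4 (valence 4) → 0 H
  atom 3: C, bond orders sum to 3 (valence 4) → 1 H
  atom 4: C, bond orders sum to 2 (valence 4) → 2 H
  atom 5: C, bond orders sum to 2 (valence 4) → 2 H
  atom 6: C, bond orders sum to 2 (valence 4) → 2 H
  atom 7: C, bond orders sum to 3 (valence 4) → 1 H
  atom 8: N, bond orders sum to 1 (valence 3) → 2 H
  atom 9: C, bond orders sum to 1 (valence 4) → 3 H
  atom 10: C, bond orders sum to 3 (valence 4) → 1 H
  atom 11: C, bond orders sum to 4 (valence 4) → 0 H
  atom 12: O, bond orders sum to 2 (valence 2) → 0 H
  atom 13: C, bond orders sum to 1 (valence 4) → 3 H
  atom 14: C, bond orders sum to 3 (valence 4) → 1 H
  atom 15: C, bond orders sum to 1 (valence 4) → 3 H
  atom 16: O, bond orders sum to 2 (valence 2) → 0 H
  atom 17: C, bond orders sum to 1 (valence 4) → 3 H
Totals → C:13, H:24, N:2, O:2.
In Hill order: C13H24N2O2.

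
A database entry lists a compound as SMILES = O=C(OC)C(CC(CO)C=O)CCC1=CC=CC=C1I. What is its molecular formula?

Walk through each heavy atom and fill implicit hydrogens from standard valence (C 4, N 3, O 2, S 2, halogen 1):
  atom 1: O, bond orders sum to 2 (valence 2) → 0 H
  atom 2: C, bond orders sum to 4 (valence 4) → 0 H
  atom 3: O, bond orders sum to 2 (valence 2) → 0 H
  atom 4: C, bond orders sum to 1 (valence 4) → 3 H
  atom 5: C, bond orders sum to 3 (valence 4) → 1 H
  atom 6: C, bond orders sum to 2 (valence 4) → 2 H
  atom 7: C, bond orders sum to 3 (valence 4) → 1 H
  atom 8: C, bond orders sum to 2 (valence 4) → 2 H
  atom 9: O, bond orders sum to 1 (valence 2) → 1 H
  atom 10: C, bond orders sum to 3 (valence 4) → 1 H
  atom 11: O, bond orders sum to 2 (valence 2) → 0 H
  atom 12: C, bond orders sum to 2 (valence 4) → 2 H
  atom 13: C, bond orders sum to 2 (valence 4) → 2 H
  atom 14: C, bond orders sum to 4 (valence 4) → 0 H
  atom 15: C, bond orders sum to 3 (valence 4) → 1 H
  atom 16: C, bond orders sum to 3 (valence 4) → 1 H
  atom 17: C, bond orders sum to 3 (valence 4) → 1 H
  atom 18: C, bond orders sum to 3 (valence 4) → 1 H
  atom 19: C, bond orders sum to 4 (valence 4) → 0 H
  atom 20: I (halogen, monovalent) → 0 H
Totals → C:15, H:19, I:1, O:4.

C15H19IO4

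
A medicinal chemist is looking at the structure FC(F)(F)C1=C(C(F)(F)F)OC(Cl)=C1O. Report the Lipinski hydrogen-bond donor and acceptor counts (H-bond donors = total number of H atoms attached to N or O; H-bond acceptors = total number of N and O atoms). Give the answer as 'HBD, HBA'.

1, 2

Donors: find every N or O and count the H atoms it carries.
  atom 11 (O): bond orders sum to 2 → 0 H
  atom 15 (O): bond orders sum to 1 → 1 H
Lipinski HBD = 1.
Acceptors: N atoms = 0, O atoms = 2 → HBA = 2.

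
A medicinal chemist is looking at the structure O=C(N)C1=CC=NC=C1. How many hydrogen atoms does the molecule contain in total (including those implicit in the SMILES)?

Walk through each heavy atom and fill implicit hydrogens from standard valence (C 4, N 3, O 2, S 2, halogen 1):
  atom 1: O, bond orders sum to 2 (valence 2) → 0 H
  atom 2: C, bond orders sum to 4 (valence 4) → 0 H
  atom 3: N, bond orders sum to 1 (valence 3) → 2 H
  atom 4: C, bond orders sum to 4 (valence 4) → 0 H
  atom 5: C, bond orders sum to 3 (valence 4) → 1 H
  atom 6: C, bond orders sum to 3 (valence 4) → 1 H
  atom 7: N, bond orders sum to 3 (valence 3) → 0 H
  atom 8: C, bond orders sum to 3 (valence 4) → 1 H
  atom 9: C, bond orders sum to 3 (valence 4) → 1 H
Total hydrogens: 6.

6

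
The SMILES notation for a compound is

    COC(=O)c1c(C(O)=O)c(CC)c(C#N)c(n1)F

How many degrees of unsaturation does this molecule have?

Molecular formula: C11H9FN2O4.
DoU = (2C + 2 + N − H − X) / 2, where X is the halogen count and O/S are ignored.
    = (2·11 + 2 + 2 − 9 − 1) / 2 = 16 / 2 = 8.

8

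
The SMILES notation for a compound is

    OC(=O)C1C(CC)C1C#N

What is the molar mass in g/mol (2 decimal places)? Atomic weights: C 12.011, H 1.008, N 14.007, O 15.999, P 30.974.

First, the molecular formula is C7H9NO2 (counting implicit H from valence).
  C: 7 × 12.011 = 84.077
  H: 9 × 1.008 = 9.072
  N: 1 × 14.007 = 14.007
  O: 2 × 15.999 = 31.998
Sum: 7×12.011 + 9×1.008 + 1×14.007 + 2×15.999 = 139.154 → 139.15 g/mol.

139.15 g/mol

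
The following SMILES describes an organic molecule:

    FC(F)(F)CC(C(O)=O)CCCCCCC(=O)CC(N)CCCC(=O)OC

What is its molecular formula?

Walk through each heavy atom and fill implicit hydrogens from standard valence (C 4, N 3, O 2, S 2, halogen 1):
  atom 1: F (halogen, monovalent) → 0 H
  atom 2: C, bond orders sum to 4 (valence 4) → 0 H
  atom 3: F (halogen, monovalent) → 0 H
  atom 4: F (halogen, monovalent) → 0 H
  atom 5: C, bond orders sum to 2 (valence 4) → 2 H
  atom 6: C, bond orders sum to 3 (valence 4) → 1 H
  atom 7: C, bond orders sum to 4 (valence 4) → 0 H
  atom 8: O, bond orders sum to 1 (valence 2) → 1 H
  atom 9: O, bond orders sum to 2 (valence 2) → 0 H
  atom 10: C, bond orders sum to 2 (valence 4) → 2 H
  atom 11: C, bond orders sum to 2 (valence 4) → 2 H
  atom 12: C, bond orders sum to 2 (valence 4) → 2 H
  atom 13: C, bond orders sum to 2 (valence 4) → 2 H
  atom 14: C, bond orders sum to 2 (valence 4) → 2 H
  atom 15: C, bond orders sum to 2 (valence 4) → 2 H
  atom 16: C, bond orders sum to 4 (valence 4) → 0 H
  atom 17: O, bond orders sum to 2 (valence 2) → 0 H
  atom 18: C, bond orders sum to 2 (valence 4) → 2 H
  atom 19: C, bond orders sum to 3 (valence 4) → 1 H
  atom 20: N, bond orders sum to 1 (valence 3) → 2 H
  atom 21: C, bond orders sum to 2 (valence 4) → 2 H
  atom 22: C, bond orders sum to 2 (valence 4) → 2 H
  atom 23: C, bond orders sum to 2 (valence 4) → 2 H
  atom 24: C, bond orders sum to 4 (valence 4) → 0 H
  atom 25: O, bond orders sum to 2 (valence 2) → 0 H
  atom 26: O, bond orders sum to 2 (valence 2) → 0 H
  atom 27: C, bond orders sum to 1 (valence 4) → 3 H
Totals → C:18, H:30, F:3, N:1, O:5.
In Hill order: C18H30F3NO5.

C18H30F3NO5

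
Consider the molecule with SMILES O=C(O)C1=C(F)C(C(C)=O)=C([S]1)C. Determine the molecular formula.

Walk through each heavy atom and fill implicit hydrogens from standard valence (C 4, N 3, O 2, S 2, halogen 1):
  atom 1: O, bond orders sum to 2 (valence 2) → 0 H
  atom 2: C, bond orders sum to 4 (valence 4) → 0 H
  atom 3: O, bond orders sum to 1 (valence 2) → 1 H
  atom 4: C, bond orders sum to 4 (valence 4) → 0 H
  atom 5: C, bond orders sum to 4 (valence 4) → 0 H
  atom 6: F (halogen, monovalent) → 0 H
  atom 7: C, bond orders sum to 4 (valence 4) → 0 H
  atom 8: C, bond orders sum to 4 (valence 4) → 0 H
  atom 9: C, bond orders sum to 1 (valence 4) → 3 H
  atom 10: O, bond orders sum to 2 (valence 2) → 0 H
  atom 11: C, bond orders sum to 4 (valence 4) → 0 H
  atom 12: S with explicit H count 0
  atom 13: C, bond orders sum to 1 (valence 4) → 3 H
Totals → C:8, H:7, F:1, O:3, S:1.
In Hill order: C8H7FO3S.

C8H7FO3S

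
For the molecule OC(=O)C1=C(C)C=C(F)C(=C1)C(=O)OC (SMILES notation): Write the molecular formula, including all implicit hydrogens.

Walk through each heavy atom and fill implicit hydrogens from standard valence (C 4, N 3, O 2, S 2, halogen 1):
  atom 1: O, bond orders sum to 1 (valence 2) → 1 H
  atom 2: C, bond orders sum to 4 (valence 4) → 0 H
  atom 3: O, bond orders sum to 2 (valence 2) → 0 H
  atom 4: C, bond orders sum to 4 (valence 4) → 0 H
  atom 5: C, bond orders sum to 4 (valence 4) → 0 H
  atom 6: C, bond orders sum to 1 (valence 4) → 3 H
  atom 7: C, bond orders sum to 3 (valence 4) → 1 H
  atom 8: C, bond orders sum to 4 (valence 4) → 0 H
  atom 9: F (halogen, monovalent) → 0 H
  atom 10: C, bond orders sum to 4 (valence 4) → 0 H
  atom 11: C, bond orders sum to 3 (valence 4) → 1 H
  atom 12: C, bond orders sum to 4 (valence 4) → 0 H
  atom 13: O, bond orders sum to 2 (valence 2) → 0 H
  atom 14: O, bond orders sum to 2 (valence 2) → 0 H
  atom 15: C, bond orders sum to 1 (valence 4) → 3 H
Totals → C:10, H:9, F:1, O:4.
In Hill order: C10H9FO4.

C10H9FO4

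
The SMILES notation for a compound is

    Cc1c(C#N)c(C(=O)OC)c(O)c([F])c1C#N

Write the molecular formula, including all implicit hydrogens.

Walk through each heavy atom and fill implicit hydrogens from standard valence (C 4, N 3, O 2, S 2, halogen 1); for lowercase aromatic atoms, an aromatic c carries 1 H when it has two neighbours and 0 H with three, and aromatic n carries 0 H:
  atom 1: C, bond orders sum to 1 (valence 4) → 3 H
  atom 2: aromatic c, 3 neighbours → 0 H
  atom 3: aromatic c, 3 neighbours → 0 H
  atom 4: C, bond orders sum to 4 (valence 4) → 0 H
  atom 5: N, bond orders sum to 3 (valence 3) → 0 H
  atom 6: aromatic c, 3 neighbours → 0 H
  atom 7: C, bond orders sum to 4 (valence 4) → 0 H
  atom 8: O, bond orders sum to 2 (valence 2) → 0 H
  atom 9: O, bond orders sum to 2 (valence 2) → 0 H
  atom 10: C, bond orders sum to 1 (valence 4) → 3 H
  atom 11: aromatic c, 3 neighbours → 0 H
  atom 12: O, bond orders sum to 1 (valence 2) → 1 H
  atom 13: aromatic c, 3 neighbours → 0 H
  atom 14: F with explicit H count 0
  atom 15: aromatic c, 3 neighbours → 0 H
  atom 16: C, bond orders sum to 4 (valence 4) → 0 H
  atom 17: N, bond orders sum to 3 (valence 3) → 0 H
Totals → C:11, H:7, F:1, N:2, O:3.

C11H7FN2O3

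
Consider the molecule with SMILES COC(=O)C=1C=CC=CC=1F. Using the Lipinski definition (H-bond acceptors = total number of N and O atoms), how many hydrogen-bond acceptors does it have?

2

N atoms: 0; O atoms: 2.
Lipinski HBA = 0 + 2 = 2.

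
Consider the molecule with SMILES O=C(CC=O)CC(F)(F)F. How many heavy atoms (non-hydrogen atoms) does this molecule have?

Every atom symbol written in the SMILES (organic subset) is one heavy atom; implicit H are not written.
Heavy atoms by element → C:5, F:3, O:2.
Total: 10.

10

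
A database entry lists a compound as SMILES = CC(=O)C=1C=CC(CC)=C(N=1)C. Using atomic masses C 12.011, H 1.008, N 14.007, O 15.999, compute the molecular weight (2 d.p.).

First, the molecular formula is C10H13NO (counting implicit H from valence).
  C: 10 × 12.011 = 120.110
  H: 13 × 1.008 = 13.104
  N: 1 × 14.007 = 14.007
  O: 1 × 15.999 = 15.999
Sum: 10×12.011 + 13×1.008 + 1×14.007 + 1×15.999 = 163.220 → 163.22 g/mol.

163.22 g/mol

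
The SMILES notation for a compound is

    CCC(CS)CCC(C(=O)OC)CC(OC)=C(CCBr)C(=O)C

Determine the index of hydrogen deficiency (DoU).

Molecular formula: C17H29BrO4S.
DoU = (2C + 2 + N − H − X) / 2, where X is the halogen count and O/S are ignored.
    = (2·17 + 2 + 0 − 29 − 1) / 2 = 6 / 2 = 3.

3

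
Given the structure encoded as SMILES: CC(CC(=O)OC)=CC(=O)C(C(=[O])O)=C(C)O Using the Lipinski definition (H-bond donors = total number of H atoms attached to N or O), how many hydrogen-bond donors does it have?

Donors: find every N or O and count the H atoms it carries.
  atom 5 (O): bond orders sum to 2 → 0 H
  atom 6 (O): bond orders sum to 2 → 0 H
  atom 10 (O): bond orders sum to 2 → 0 H
  atom 13 (O): bond orders sum to 2 → 0 H
  atom 14 (O): bond orders sum to 1 → 1 H
  atom 17 (O): bond orders sum to 1 → 1 H
Lipinski HBD = 2.

2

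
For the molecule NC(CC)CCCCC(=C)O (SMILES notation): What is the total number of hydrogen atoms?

19

Walk through each heavy atom and fill implicit hydrogens from standard valence (C 4, N 3, O 2, S 2, halogen 1):
  atom 1: N, bond orders sum to 1 (valence 3) → 2 H
  atom 2: C, bond orders sum to 3 (valence 4) → 1 H
  atom 3: C, bond orders sum to 2 (valence 4) → 2 H
  atom 4: C, bond orders sum to 1 (valence 4) → 3 H
  atom 5: C, bond orders sum to 2 (valence 4) → 2 H
  atom 6: C, bond orders sum to 2 (valence 4) → 2 H
  atom 7: C, bond orders sum to 2 (valence 4) → 2 H
  atom 8: C, bond orders sum to 2 (valence 4) → 2 H
  atom 9: C, bond orders sum to 4 (valence 4) → 0 H
  atom 10: C, bond orders sum to 2 (valence 4) → 2 H
  atom 11: O, bond orders sum to 1 (valence 2) → 1 H
Total hydrogens: 19.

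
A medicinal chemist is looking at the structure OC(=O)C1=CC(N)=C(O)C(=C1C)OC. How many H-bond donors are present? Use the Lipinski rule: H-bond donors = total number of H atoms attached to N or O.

Donors: find every N or O and count the H atoms it carries.
  atom 1 (O): bond orders sum to 1 → 1 H
  atom 3 (O): bond orders sum to 2 → 0 H
  atom 7 (N): bond orders sum to 1 → 2 H
  atom 9 (O): bond orders sum to 1 → 1 H
  atom 13 (O): bond orders sum to 2 → 0 H
Lipinski HBD = 4.

4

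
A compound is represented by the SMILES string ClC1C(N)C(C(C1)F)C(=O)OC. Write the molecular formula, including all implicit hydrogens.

Walk through each heavy atom and fill implicit hydrogens from standard valence (C 4, N 3, O 2, S 2, halogen 1):
  atom 1: Cl (halogen, monovalent) → 0 H
  atom 2: C, bond orders sum to 3 (valence 4) → 1 H
  atom 3: C, bond orders sum to 3 (valence 4) → 1 H
  atom 4: N, bond orders sum to 1 (valence 3) → 2 H
  atom 5: C, bond orders sum to 3 (valence 4) → 1 H
  atom 6: C, bond orders sum to 3 (valence 4) → 1 H
  atom 7: C, bond orders sum to 2 (valence 4) → 2 H
  atom 8: F (halogen, monovalent) → 0 H
  atom 9: C, bond orders sum to 4 (valence 4) → 0 H
  atom 10: O, bond orders sum to 2 (valence 2) → 0 H
  atom 11: O, bond orders sum to 2 (valence 2) → 0 H
  atom 12: C, bond orders sum to 1 (valence 4) → 3 H
Totals → C:7, H:11, Cl:1, F:1, N:1, O:2.
In Hill order: C7H11ClFNO2.

C7H11ClFNO2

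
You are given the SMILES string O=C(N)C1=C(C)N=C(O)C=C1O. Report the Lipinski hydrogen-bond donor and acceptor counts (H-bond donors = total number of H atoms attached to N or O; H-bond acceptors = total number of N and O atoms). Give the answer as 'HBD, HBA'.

4, 5

Donors: find every N or O and count the H atoms it carries.
  atom 1 (O): bond orders sum to 2 → 0 H
  atom 3 (N): bond orders sum to 1 → 2 H
  atom 7 (N): bond orders sum to 3 → 0 H
  atom 9 (O): bond orders sum to 1 → 1 H
  atom 12 (O): bond orders sum to 1 → 1 H
Lipinski HBD = 4.
Acceptors: N atoms = 2, O atoms = 3 → HBA = 5.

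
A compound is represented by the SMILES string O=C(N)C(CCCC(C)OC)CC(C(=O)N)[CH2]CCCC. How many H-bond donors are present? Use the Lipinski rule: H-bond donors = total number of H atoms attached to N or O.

Donors: find every N or O and count the H atoms it carries.
  atom 1 (O): bond orders sum to 2 → 0 H
  atom 3 (N): bond orders sum to 1 → 2 H
  atom 10 (O): bond orders sum to 2 → 0 H
  atom 15 (O): bond orders sum to 2 → 0 H
  atom 16 (N): bond orders sum to 1 → 2 H
Lipinski HBD = 4.

4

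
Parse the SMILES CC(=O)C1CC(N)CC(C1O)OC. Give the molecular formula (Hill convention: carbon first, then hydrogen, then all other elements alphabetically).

C9H17NO3

Walk through each heavy atom and fill implicit hydrogens from standard valence (C 4, N 3, O 2, S 2, halogen 1):
  atom 1: C, bond orders sum to 1 (valence 4) → 3 H
  atom 2: C, bond orders sum to 4 (valence 4) → 0 H
  atom 3: O, bond orders sum to 2 (valence 2) → 0 H
  atom 4: C, bond orders sum to 3 (valence 4) → 1 H
  atom 5: C, bond orders sum to 2 (valence 4) → 2 H
  atom 6: C, bond orders sum to 3 (valence 4) → 1 H
  atom 7: N, bond orders sum to 1 (valence 3) → 2 H
  atom 8: C, bond orders sum to 2 (valence 4) → 2 H
  atom 9: C, bond orders sum to 3 (valence 4) → 1 H
  atom 10: C, bond orders sum to 3 (valence 4) → 1 H
  atom 11: O, bond orders sum to 1 (valence 2) → 1 H
  atom 12: O, bond orders sum to 2 (valence 2) → 0 H
  atom 13: C, bond orders sum to 1 (valence 4) → 3 H
Totals → C:9, H:17, N:1, O:3.
In Hill order: C9H17NO3.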